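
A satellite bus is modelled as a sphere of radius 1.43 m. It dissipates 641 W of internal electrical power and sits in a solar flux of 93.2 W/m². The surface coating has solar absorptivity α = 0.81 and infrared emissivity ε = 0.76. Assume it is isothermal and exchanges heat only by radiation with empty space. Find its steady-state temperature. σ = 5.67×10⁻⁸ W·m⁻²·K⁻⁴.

T ≈ 179 K

At steady state, absorbed solar power + internal power = radiated power.
Absorbed: α·S·A_cross = 0.81·93.2·6.424 = 485.0 W (cross-section πr²).
Total input = 485.0 + 641 = 1126 W.
Radiated: εσ·A_surf·T⁴ with A_surf = 4πr² = 25.70 m².
T⁴ = 1126/(0.76·5.67×10⁻⁸·25.70) = 1.017×10⁹ K⁴.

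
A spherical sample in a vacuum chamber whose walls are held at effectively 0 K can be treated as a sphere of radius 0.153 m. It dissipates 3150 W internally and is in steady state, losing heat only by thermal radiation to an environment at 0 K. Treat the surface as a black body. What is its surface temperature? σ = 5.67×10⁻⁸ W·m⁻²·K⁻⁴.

T ≈ 659 K

Steady state: internal power = radiated power, P = εσA T⁴.
Radiating area A = 4πr² = 0.2942 m².
T⁴ = P/(εσA) = 3150/(1.0·5.67×10⁻⁸·0.2942) = 1.889×10¹¹ K⁴.
T = (1.889×10¹¹)^(1/4).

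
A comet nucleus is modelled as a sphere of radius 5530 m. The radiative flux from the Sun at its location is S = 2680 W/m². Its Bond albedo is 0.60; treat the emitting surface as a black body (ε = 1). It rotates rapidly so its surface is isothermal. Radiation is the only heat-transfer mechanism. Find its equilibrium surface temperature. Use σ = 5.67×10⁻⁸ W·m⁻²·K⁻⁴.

T ≈ 262 K

At equilibrium, absorbed power = emitted power.
Absorbing cross-section = πr² = 9.607×10⁷ m²; emitting surface = 4πr² = 3.843×10⁸ m² (ratio 4).
(1−a)S·A_cross = εσ·A_surf·T⁴  ⇒  T⁴ = (1−a)S/(4σ).
T⁴ = 0.400·2680/(4·5.67×10⁻⁸) = 4.727×10⁹ K⁴.
T = (4.727×10⁹)^(1/4).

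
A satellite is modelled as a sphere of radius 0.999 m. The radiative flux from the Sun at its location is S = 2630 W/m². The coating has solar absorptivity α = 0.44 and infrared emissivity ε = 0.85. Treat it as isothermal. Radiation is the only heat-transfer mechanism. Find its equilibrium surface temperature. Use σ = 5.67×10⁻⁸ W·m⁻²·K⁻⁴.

T ≈ 278 K

At equilibrium, absorbed power = emitted power.
Absorbing cross-section = πr² = 3.135 m²; emitting surface = 4πr² = 12.54 m² (ratio 4).
αS·A_cross = εσ·A_surf·T⁴  ⇒  T⁴ = αS/(ε·4σ).
T⁴ = 0.440·2630/(0.85·4·5.67×10⁻⁸) = 6.003×10⁹ K⁴.
T = (6.003×10⁹)^(1/4).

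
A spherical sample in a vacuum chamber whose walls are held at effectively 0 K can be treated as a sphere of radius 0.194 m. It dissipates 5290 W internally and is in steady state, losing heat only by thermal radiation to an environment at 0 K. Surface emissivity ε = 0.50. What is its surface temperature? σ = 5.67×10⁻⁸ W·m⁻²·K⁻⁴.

T ≈ 793 K

Steady state: internal power = radiated power, P = εσA T⁴.
Radiating area A = 4πr² = 0.4729 m².
T⁴ = P/(εσA) = 5290/(0.50·5.67×10⁻⁸·0.4729) = 3.945×10¹¹ K⁴.
T = (3.945×10¹¹)^(1/4).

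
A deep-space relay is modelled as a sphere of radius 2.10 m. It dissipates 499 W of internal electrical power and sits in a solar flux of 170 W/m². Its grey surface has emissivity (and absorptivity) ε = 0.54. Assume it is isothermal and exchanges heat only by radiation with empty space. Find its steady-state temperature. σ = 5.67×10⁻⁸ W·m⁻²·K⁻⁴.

At steady state, absorbed solar power + internal power = radiated power.
Absorbed: α·S·A_cross = 0.54·170·13.85 = 1272 W (cross-section πr²).
Total input = 1272 + 499 = 1771 W.
Radiated: εσ·A_surf·T⁴ with A_surf = 4πr² = 55.42 m².
T⁴ = 1771/(0.54·5.67×10⁻⁸·55.42) = 1.044×10⁹ K⁴.

T ≈ 180 K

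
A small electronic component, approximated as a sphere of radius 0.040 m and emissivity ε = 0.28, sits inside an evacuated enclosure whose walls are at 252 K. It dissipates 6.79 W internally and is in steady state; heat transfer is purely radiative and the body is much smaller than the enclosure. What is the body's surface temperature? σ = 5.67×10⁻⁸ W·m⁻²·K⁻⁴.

For a small grey body in a large enclosure, net radiated power = εσA(T⁴ − T_w⁴).
Steady state: P = εσA(T⁴ − T_w⁴) with A = 4πr² = 0.02011 m².
T⁴ = P/(εσA) + T_w⁴ = 6.79/(0.28·5.67×10⁻⁸·0.02011) + (252)⁴
    = 2.127×10¹⁰ + 4.033×10⁹ = 2.530×10¹⁰ K⁴.

T ≈ 399 K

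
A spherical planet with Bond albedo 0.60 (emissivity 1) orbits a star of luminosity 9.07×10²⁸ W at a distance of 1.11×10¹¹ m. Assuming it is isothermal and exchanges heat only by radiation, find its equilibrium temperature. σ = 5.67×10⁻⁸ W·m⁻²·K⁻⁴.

T ≈ 1010 K

First find the stellar flux at distance d: S = L/(4πd²) = 9.07×10²⁸/(4π·(1.11×10¹¹)²) = 5.858×10⁵ W/m².
For an isothermal sphere, absorbed (1−a)S·πr² = emitted σ·4πr²·T⁴, so T⁴ = (1−a)S/(4σ).
T⁴ = 0.400·5.858×10⁵/(4·5.67×10⁻⁸) = 1.033×10¹² K⁴.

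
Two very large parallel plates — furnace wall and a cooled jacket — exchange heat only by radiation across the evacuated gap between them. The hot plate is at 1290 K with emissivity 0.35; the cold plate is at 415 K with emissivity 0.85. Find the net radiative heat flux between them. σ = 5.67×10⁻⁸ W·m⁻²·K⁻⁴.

q ≈ 51200 W/m²

For two infinite grey parallel plates, q = σ(T₁⁴ − T₂⁴)/(1/ε₁ + 1/ε₂ − 1).
T₁⁴ − T₂⁴ = 2.769×10¹² − 2.966×10¹⁰ = 2.740×10¹² K⁴.
1/ε₁ + 1/ε₂ − 1 = 2.857 + 1.176 − 1 = 3.034.
q = 5.67×10⁻⁸ × 2.740×10¹² / 3.034.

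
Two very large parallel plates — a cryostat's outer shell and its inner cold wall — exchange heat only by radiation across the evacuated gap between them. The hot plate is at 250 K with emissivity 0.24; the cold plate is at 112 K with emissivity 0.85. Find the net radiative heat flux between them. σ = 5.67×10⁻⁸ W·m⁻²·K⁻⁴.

For two infinite grey parallel plates, q = σ(T₁⁴ − T₂⁴)/(1/ε₁ + 1/ε₂ − 1).
T₁⁴ − T₂⁴ = 3.906×10⁹ − 1.574×10⁸ = 3.749×10⁹ K⁴.
1/ε₁ + 1/ε₂ − 1 = 4.167 + 1.176 − 1 = 4.343.
q = 5.67×10⁻⁸ × 3.749×10⁹ / 4.343.

q ≈ 48.9 W/m²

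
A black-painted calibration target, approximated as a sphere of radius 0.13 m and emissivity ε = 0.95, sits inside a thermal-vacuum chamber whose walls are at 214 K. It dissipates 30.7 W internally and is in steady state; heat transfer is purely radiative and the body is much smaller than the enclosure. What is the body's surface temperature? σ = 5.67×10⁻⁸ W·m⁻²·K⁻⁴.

For a small grey body in a large enclosure, net radiated power = εσA(T⁴ − T_w⁴).
Steady state: P = εσA(T⁴ − T_w⁴) with A = 4πr² = 0.2124 m².
T⁴ = P/(εσA) + T_w⁴ = 30.7/(0.95·5.67×10⁻⁸·0.2124) + (214)⁴
    = 2.684×10⁹ + 2.097×10⁹ = 4.781×10⁹ K⁴.

T ≈ 263 K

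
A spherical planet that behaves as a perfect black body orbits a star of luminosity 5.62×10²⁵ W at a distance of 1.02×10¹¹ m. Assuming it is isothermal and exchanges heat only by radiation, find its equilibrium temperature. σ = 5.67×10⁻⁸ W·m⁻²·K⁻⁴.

T ≈ 209 K

First find the stellar flux at distance d: S = L/(4πd²) = 5.62×10²⁵/(4π·(1.02×10¹¹)²) = 429.9 W/m².
For an isothermal sphere, absorbed (1−a)S·πr² = emitted σ·4πr²·T⁴, so T⁴ = (1−a)S/(4σ).
T⁴ = 1.00·429.9/(4·5.67×10⁻⁸) = 1.895×10⁹ K⁴.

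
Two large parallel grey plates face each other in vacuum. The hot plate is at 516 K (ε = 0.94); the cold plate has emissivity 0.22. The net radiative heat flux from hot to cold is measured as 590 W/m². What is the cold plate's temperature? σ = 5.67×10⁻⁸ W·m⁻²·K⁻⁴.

T₂ ≈ 389 K

q = σ(T₁⁴ − T₂⁴)/(1/ε₁ + 1/ε₂ − 1); denominator = 4.609.
T₂⁴ = T₁⁴ − q·(1/ε₁+1/ε₂−1)/σ = 7.089×10¹⁰ − 590·4.609/5.67×10⁻⁸
    = 2.293×10¹⁰ K⁴.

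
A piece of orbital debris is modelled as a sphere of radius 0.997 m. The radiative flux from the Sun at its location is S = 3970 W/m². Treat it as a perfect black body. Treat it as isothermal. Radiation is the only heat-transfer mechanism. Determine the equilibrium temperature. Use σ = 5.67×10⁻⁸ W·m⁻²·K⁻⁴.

T ≈ 364 K

At equilibrium, absorbed power = emitted power.
Absorbing cross-section = πr² = 3.123 m²; emitting surface = 4πr² = 12.49 m² (ratio 4).
S·A_cross = εσ·A_surf·T⁴  ⇒  T⁴ = S/(4σ).
T⁴ = 1.00·3970/(4·5.67×10⁻⁸) = 1.750×10¹⁰ K⁴.
T = (1.750×10¹⁰)^(1/4).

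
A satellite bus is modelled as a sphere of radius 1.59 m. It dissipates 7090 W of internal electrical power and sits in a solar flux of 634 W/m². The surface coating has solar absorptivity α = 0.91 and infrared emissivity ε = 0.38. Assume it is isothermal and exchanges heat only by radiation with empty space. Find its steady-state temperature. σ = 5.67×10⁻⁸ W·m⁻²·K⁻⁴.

At steady state, absorbed solar power + internal power = radiated power.
Absorbed: α·S·A_cross = 0.91·634·7.942 = 4582 W (cross-section πr²).
Total input = 4582 + 7090 = 11670 W.
Radiated: εσ·A_surf·T⁴ with A_surf = 4πr² = 31.77 m².
T⁴ = 11670/(0.38·5.67×10⁻⁸·31.77) = 1.705×10¹⁰ K⁴.

T ≈ 361 K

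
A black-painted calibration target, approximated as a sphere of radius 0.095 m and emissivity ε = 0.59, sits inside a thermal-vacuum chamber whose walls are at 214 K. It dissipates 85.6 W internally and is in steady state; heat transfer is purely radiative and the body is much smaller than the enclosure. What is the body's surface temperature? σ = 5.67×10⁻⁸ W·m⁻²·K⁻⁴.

For a small grey body in a large enclosure, net radiated power = εσA(T⁴ − T_w⁴).
Steady state: P = εσA(T⁴ − T_w⁴) with A = 4πr² = 0.1134 m².
T⁴ = P/(εσA) + T_w⁴ = 85.6/(0.59·5.67×10⁻⁸·0.1134) + (214)⁴
    = 2.256×10¹⁰ + 2.097×10⁹ = 2.466×10¹⁰ K⁴.

T ≈ 396 K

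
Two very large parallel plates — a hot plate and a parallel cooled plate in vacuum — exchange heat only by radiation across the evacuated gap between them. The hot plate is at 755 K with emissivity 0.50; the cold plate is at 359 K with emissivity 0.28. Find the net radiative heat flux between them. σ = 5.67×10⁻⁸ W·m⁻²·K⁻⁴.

For two infinite grey parallel plates, q = σ(T₁⁴ − T₂⁴)/(1/ε₁ + 1/ε₂ − 1).
T₁⁴ − T₂⁴ = 3.249×10¹¹ − 1.661×10¹⁰ = 3.083×10¹¹ K⁴.
1/ε₁ + 1/ε₂ − 1 = 2.000 + 3.571 − 1 = 4.571.
q = 5.67×10⁻⁸ × 3.083×10¹¹ / 4.571.

q ≈ 3820 W/m²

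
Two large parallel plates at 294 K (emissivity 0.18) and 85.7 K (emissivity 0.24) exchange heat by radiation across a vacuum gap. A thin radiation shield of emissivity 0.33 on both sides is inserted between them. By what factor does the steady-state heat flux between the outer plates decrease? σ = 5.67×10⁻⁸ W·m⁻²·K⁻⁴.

factor ≈ 1.58

Without shield: q₀ = σΔ(T⁴)/(1/ε₁+1/ε₂−1) with denominator 8.722.
With shield the two gaps are in series; the resistances add: (1/ε₁+1/ε_s−1)+(1/ε_s+1/ε₂−1) = 7.586+6.197 = 13.78.
Heat-flux ratio q₀/q = 13.78/8.722.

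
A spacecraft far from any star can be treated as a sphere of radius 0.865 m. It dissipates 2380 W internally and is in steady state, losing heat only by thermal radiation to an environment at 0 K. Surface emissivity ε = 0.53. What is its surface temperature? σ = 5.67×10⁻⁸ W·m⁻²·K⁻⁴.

Steady state: internal power = radiated power, P = εσA T⁴.
Radiating area A = 4πr² = 9.402 m².
T⁴ = P/(εσA) = 2380/(0.53·5.67×10⁻⁸·9.402) = 8.423×10⁹ K⁴.
T = (8.423×10⁹)^(1/4).

T ≈ 303 K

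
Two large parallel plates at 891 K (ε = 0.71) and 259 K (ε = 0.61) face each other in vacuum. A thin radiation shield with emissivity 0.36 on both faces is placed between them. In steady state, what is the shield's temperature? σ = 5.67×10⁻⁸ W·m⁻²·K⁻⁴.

T_s ≈ 757 K

In steady state the net flux on the hot side equals that on the cold side.
σ(T₁⁴−T_s⁴)/D₁ = σ(T_s⁴−T₂⁴)/D₂, with D₁ = 1/ε₁+1/ε_s−1 = 3.186, D₂ = 1/ε_s+1/ε₂−1 = 3.417.
Solve for T_s⁴: T_s⁴ = (D₂·T₁⁴ + D₁·T₂⁴)/(D₁+D₂) = 3.283×10¹¹ K⁴.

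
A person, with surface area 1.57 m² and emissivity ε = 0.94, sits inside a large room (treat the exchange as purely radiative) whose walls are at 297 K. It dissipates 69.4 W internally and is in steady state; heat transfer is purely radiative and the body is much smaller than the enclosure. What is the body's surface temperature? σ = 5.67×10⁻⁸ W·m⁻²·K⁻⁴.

T ≈ 305 K

For a small grey body in a large enclosure, net radiated power = εσA(T⁴ − T_w⁴).
Steady state: P = εσA(T⁴ − T_w⁴) with A = 1.57 m².
T⁴ = P/(εσA) + T_w⁴ = 69.4/(0.94·5.67×10⁻⁸·1.570) + (297)⁴
    = 8.294×10⁸ + 7.781×10⁹ = 8.610×10⁹ K⁴.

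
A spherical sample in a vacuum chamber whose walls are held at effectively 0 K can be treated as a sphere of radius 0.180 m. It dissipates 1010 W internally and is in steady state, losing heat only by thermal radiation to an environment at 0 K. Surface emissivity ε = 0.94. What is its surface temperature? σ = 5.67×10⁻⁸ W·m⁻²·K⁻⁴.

T ≈ 464 K

Steady state: internal power = radiated power, P = εσA T⁴.
Radiating area A = 4πr² = 0.4072 m².
T⁴ = P/(εσA) = 1010/(0.94·5.67×10⁻⁸·0.4072) = 4.654×10¹⁰ K⁴.
T = (4.654×10¹⁰)^(1/4).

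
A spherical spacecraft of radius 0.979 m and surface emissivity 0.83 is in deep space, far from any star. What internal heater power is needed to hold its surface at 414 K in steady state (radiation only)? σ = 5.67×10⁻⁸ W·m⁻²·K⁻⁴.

P = εσ·4πr²·T⁴.
4πr² = 12.04 m²; T⁴ = 2.938×10¹⁰ K⁴.
P = 0.83·5.67×10⁻⁸·12.04·2.938×10¹⁰.

P ≈ 16700 W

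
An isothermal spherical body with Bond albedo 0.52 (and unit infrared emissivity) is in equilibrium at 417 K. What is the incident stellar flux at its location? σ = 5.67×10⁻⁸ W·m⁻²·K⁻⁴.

S ≈ 14300 W/m²

(1−a)S·πr² = σ·4πr²·T⁴ ⇒ S = 4σT⁴/(1−a).
S = 4·5.67×10⁻⁸·3.024×10¹⁰/0.480.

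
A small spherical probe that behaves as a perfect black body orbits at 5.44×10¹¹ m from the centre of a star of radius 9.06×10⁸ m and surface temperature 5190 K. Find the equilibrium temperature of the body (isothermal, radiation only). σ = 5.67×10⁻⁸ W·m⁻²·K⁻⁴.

The star's surface emits σT_*⁴; at distance d the flux is S = σT_*⁴(R_*/d)².
S = 5.67×10⁻⁸·(5190)⁴·(9.06×10⁸/5.44×10¹¹)² = 114.1 W/m².
For an isothermal sphere T⁴ = (1−a)S/(4σ) = 5.031×10⁸ K⁴.

T ≈ 150 K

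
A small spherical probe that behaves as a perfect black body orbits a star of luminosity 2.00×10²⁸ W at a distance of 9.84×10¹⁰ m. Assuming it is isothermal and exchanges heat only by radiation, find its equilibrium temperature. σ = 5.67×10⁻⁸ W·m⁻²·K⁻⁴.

First find the stellar flux at distance d: S = L/(4πd²) = 2.00×10²⁸/(4π·(9.84×10¹⁰)²) = 1.644×10⁵ W/m².
For an isothermal sphere, absorbed (1−a)S·πr² = emitted σ·4πr²·T⁴, so T⁴ = (1−a)S/(4σ).
T⁴ = 1.00·1.644×10⁵/(4·5.67×10⁻⁸) = 7.247×10¹¹ K⁴.

T ≈ 923 K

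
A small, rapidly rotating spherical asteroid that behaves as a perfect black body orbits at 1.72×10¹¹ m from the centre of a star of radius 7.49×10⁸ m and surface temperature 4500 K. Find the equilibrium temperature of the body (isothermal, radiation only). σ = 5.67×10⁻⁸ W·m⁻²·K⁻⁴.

T ≈ 210 K

The star's surface emits σT_*⁴; at distance d the flux is S = σT_*⁴(R_*/d)².
S = 5.67×10⁻⁸·(4500)⁴·(7.49×10⁸/1.72×10¹¹)² = 440.9 W/m².
For an isothermal sphere T⁴ = (1−a)S/(4σ) = 1.944×10⁹ K⁴.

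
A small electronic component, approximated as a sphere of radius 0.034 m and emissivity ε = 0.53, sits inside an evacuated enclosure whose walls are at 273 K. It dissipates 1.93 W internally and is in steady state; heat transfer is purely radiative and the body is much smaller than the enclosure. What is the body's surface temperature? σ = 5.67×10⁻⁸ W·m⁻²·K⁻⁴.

For a small grey body in a large enclosure, net radiated power = εσA(T⁴ − T_w⁴).
Steady state: P = εσA(T⁴ − T_w⁴) with A = 4πr² = 0.01453 m².
T⁴ = P/(εσA) + T_w⁴ = 1.93/(0.53·5.67×10⁻⁸·0.01453) + (273)⁴
    = 4.421×10⁹ + 5.555×10⁹ = 9.976×10⁹ K⁴.

T ≈ 316 K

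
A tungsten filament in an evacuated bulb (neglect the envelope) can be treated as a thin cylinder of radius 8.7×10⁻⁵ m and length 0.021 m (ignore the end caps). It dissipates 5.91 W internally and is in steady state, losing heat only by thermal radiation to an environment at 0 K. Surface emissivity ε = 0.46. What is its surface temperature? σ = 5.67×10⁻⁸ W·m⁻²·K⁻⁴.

Steady state: internal power = radiated power, P = εσA T⁴.
Radiating area A = 2πrL = 1.148×10⁻⁵ m².
T⁴ = P/(εσA) = 5.91/(0.46·5.67×10⁻⁸·1.148×10⁻⁵) = 1.974×10¹³ K⁴.
T = (1.974×10¹³)^(1/4).

T ≈ 2110 K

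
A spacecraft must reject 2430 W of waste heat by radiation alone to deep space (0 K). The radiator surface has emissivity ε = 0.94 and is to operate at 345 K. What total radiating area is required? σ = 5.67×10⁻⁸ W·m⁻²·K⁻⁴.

P = εσA T⁴ ⇒ A = P/(εσT⁴).
T⁴ = 1.417×10¹⁰ K⁴.
A = 2430/(0.94 × 5.67×10⁻⁸ × 1.417×10¹⁰).

A ≈ 3.22 m²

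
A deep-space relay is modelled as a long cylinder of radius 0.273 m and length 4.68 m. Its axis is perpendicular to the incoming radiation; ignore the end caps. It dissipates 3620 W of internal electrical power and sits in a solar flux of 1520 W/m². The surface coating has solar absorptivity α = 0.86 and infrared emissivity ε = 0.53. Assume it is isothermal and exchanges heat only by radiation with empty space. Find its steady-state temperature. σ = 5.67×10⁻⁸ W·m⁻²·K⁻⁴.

At steady state, absorbed solar power + internal power = radiated power.
Absorbed: α·S·A_cross = 0.86·1520·2.555 = 3340 W (cross-section 2rL).
Total input = 3340 + 3620 = 6960 W.
Radiated: εσ·A_surf·T⁴ with A_surf = 2πrL = 8.028 m².
T⁴ = 6960/(0.53·5.67×10⁻⁸·8.028) = 2.885×10¹⁰ K⁴.

T ≈ 412 K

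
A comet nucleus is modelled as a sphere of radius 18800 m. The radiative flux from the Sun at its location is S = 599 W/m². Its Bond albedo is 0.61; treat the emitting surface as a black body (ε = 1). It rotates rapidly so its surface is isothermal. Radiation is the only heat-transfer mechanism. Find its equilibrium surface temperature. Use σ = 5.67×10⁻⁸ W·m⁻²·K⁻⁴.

At equilibrium, absorbed power = emitted power.
Absorbing cross-section = πr² = 1.110×10⁹ m²; emitting surface = 4πr² = 4.441×10⁹ m² (ratio 4).
(1−a)S·A_cross = εσ·A_surf·T⁴  ⇒  T⁴ = (1−a)S/(4σ).
T⁴ = 0.390·599/(4·5.67×10⁻⁸) = 1.030×10⁹ K⁴.
T = (1.030×10⁹)^(1/4).

T ≈ 179 K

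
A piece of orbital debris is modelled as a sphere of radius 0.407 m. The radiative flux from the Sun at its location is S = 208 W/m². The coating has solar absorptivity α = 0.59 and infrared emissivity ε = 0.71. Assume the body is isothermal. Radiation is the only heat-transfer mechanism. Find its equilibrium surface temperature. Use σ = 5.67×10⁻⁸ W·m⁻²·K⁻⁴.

At equilibrium, absorbed power = emitted power.
Absorbing cross-section = πr² = 0.5204 m²; emitting surface = 4πr² = 2.082 m² (ratio 4).
αS·A_cross = εσ·A_surf·T⁴  ⇒  T⁴ = αS/(ε·4σ).
T⁴ = 0.590·208/(0.71·4·5.67×10⁻⁸) = 7.621×10⁸ K⁴.
T = (7.621×10⁸)^(1/4).

T ≈ 166 K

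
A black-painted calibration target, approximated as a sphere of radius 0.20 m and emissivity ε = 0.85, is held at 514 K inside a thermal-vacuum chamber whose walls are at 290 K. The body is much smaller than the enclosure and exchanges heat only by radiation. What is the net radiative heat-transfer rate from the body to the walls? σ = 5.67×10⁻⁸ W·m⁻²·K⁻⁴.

For a small grey body in a large enclosure: P_net = εσA(T_body⁴ − T_wall⁴).
A = 4πr² = 0.5027 m²; T_body⁴ − T_wall⁴ = 6.980×10¹⁰ − 7.073×10⁹ = 6.273×10¹⁰ K⁴.
|P_net| = 0.85·5.67×10⁻⁸·0.5027·6.273×10¹⁰.

P_net ≈ 1520 W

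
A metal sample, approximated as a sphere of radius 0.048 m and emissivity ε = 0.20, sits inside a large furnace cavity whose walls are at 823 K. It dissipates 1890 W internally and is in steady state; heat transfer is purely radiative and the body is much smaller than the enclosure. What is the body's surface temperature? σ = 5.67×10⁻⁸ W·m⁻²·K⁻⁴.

T ≈ 1580 K

For a small grey body in a large enclosure, net radiated power = εσA(T⁴ − T_w⁴).
Steady state: P = εσA(T⁴ − T_w⁴) with A = 4πr² = 0.02895 m².
T⁴ = P/(εσA) + T_w⁴ = 1890/(0.20·5.67×10⁻⁸·0.02895) + (823)⁴
    = 5.756×10¹² + 4.588×10¹¹ = 6.215×10¹² K⁴.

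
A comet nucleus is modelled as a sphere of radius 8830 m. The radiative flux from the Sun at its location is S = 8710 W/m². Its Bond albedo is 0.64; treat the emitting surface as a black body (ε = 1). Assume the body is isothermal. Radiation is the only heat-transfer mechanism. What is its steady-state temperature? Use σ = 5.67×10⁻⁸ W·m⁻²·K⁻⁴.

At equilibrium, absorbed power = emitted power.
Absorbing cross-section = πr² = 2.449×10⁸ m²; emitting surface = 4πr² = 9.798×10⁸ m² (ratio 4).
(1−a)S·A_cross = εσ·A_surf·T⁴  ⇒  T⁴ = (1−a)S/(4σ).
T⁴ = 0.360·8710/(4·5.67×10⁻⁸) = 1.383×10¹⁰ K⁴.
T = (1.383×10¹⁰)^(1/4).

T ≈ 343 K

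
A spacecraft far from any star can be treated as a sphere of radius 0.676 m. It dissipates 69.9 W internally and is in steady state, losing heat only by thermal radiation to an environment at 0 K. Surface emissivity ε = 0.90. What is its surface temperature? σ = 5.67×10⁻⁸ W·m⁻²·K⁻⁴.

Steady state: internal power = radiated power, P = εσA T⁴.
Radiating area A = 4πr² = 5.743 m².
T⁴ = P/(εσA) = 69.9/(0.90·5.67×10⁻⁸·5.743) = 2.385×10⁸ K⁴.
T = (2.385×10⁸)^(1/4).

T ≈ 124 K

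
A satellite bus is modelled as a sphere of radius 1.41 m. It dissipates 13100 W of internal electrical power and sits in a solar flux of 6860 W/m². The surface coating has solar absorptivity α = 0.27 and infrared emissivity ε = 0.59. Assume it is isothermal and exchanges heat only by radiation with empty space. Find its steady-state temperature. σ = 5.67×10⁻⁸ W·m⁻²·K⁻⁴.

At steady state, absorbed solar power + internal power = radiated power.
Absorbed: α·S·A_cross = 0.27·6860·6.246 = 11570 W (cross-section πr²).
Total input = 11570 + 13100 = 24670 W.
Radiated: εσ·A_surf·T⁴ with A_surf = 4πr² = 24.98 m².
T⁴ = 24670/(0.59·5.67×10⁻⁸·24.98) = 2.952×10¹⁰ K⁴.

T ≈ 414 K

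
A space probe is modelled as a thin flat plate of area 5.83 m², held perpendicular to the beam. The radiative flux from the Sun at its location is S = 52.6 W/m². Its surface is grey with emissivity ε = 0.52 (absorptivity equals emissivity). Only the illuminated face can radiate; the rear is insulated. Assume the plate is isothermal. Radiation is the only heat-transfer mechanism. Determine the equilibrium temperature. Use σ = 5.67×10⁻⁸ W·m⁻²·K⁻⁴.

At equilibrium, absorbed power = emitted power.
Absorbing cross-section = A = 5.830 m²; emitting surface = A = 5.830 m² (ratio 1).
εS·A_cross = εσ·A_surf·T⁴  ⇒  T⁴ = S/(1σ)   (ε cancels).
T⁴ = 52.6/(1·5.67×10⁻⁸) = 9.277×10⁸ K⁴.
T = (9.277×10⁸)^(1/4).

T ≈ 175 K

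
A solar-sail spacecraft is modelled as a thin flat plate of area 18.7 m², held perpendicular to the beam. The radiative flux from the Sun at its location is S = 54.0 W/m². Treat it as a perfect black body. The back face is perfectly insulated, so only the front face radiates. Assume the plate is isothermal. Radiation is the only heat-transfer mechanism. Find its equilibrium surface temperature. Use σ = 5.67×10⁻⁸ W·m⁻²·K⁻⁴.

T ≈ 176 K

At equilibrium, absorbed power = emitted power.
Absorbing cross-section = A = 18.70 m²; emitting surface = A = 18.70 m² (ratio 1).
S·A_cross = εσ·A_surf·T⁴  ⇒  T⁴ = S/(1σ).
T⁴ = 1.00·54.0/(1·5.67×10⁻⁸) = 9.524×10⁸ K⁴.
T = (9.524×10⁸)^(1/4).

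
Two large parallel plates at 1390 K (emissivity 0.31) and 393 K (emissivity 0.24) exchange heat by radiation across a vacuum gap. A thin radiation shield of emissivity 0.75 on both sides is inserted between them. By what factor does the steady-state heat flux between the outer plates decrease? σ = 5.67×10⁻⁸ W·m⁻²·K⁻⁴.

Without shield: q₀ = σΔ(T⁴)/(1/ε₁+1/ε₂−1) with denominator 6.392.
With shield the two gaps are in series; the resistances add: (1/ε₁+1/ε_s−1)+(1/ε_s+1/ε₂−1) = 3.559+4.500 = 8.059.
Heat-flux ratio q₀/q = 8.059/6.392.

factor ≈ 1.26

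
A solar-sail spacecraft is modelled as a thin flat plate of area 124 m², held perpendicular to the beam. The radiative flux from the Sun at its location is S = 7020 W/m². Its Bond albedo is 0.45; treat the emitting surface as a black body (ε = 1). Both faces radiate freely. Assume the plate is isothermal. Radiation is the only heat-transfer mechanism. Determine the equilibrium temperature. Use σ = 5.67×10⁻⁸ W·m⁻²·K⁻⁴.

T ≈ 430 K

At equilibrium, absorbed power = emitted power.
Absorbing cross-section = A = 124.0 m²; emitting surface = 2A = 248.0 m² (ratio 2).
(1−a)S·A_cross = εσ·A_surf·T⁴  ⇒  T⁴ = (1−a)S/(2σ).
T⁴ = 0.550·7020/(2·5.67×10⁻⁸) = 3.405×10¹⁰ K⁴.
T = (3.405×10¹⁰)^(1/4).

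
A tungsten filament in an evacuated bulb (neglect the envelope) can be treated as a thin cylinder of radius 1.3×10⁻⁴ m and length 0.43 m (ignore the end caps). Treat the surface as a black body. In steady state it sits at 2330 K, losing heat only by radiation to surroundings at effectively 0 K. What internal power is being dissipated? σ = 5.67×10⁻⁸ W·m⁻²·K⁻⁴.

P ≈ 587 W

Steady state: P = εσA T⁴.
A = 2πrL = 3.512×10⁻⁴ m²; T⁴ = (2330)⁴ = 2.947×10¹³ K⁴.
P = 1.0 × 5.67×10⁻⁸ × 3.512×10⁻⁴ × 2.947×10¹³.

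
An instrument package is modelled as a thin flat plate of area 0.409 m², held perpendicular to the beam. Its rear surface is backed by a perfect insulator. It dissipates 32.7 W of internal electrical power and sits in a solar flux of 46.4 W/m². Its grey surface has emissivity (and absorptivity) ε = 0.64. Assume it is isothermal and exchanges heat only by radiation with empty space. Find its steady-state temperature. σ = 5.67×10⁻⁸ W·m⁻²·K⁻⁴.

At steady state, absorbed solar power + internal power = radiated power.
Absorbed: α·S·A_cross = 0.64·46.4·0.4090 = 12.15 W (cross-section A).
Total input = 12.15 + 32.7 = 44.85 W.
Radiated: εσ·A_surf·T⁴ with A_surf = A = 0.4090 m².
T⁴ = 44.85/(0.64·5.67×10⁻⁸·0.4090) = 3.022×10⁹ K⁴.

T ≈ 234 K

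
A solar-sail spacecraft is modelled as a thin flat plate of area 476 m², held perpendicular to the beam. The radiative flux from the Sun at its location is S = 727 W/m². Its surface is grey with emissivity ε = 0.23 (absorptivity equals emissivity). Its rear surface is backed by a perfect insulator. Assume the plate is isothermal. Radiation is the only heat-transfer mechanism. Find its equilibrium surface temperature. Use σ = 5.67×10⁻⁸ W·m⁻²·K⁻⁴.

T ≈ 337 K

At equilibrium, absorbed power = emitted power.
Absorbing cross-section = A = 476.0 m²; emitting surface = A = 476.0 m² (ratio 1).
εS·A_cross = εσ·A_surf·T⁴  ⇒  T⁴ = S/(1σ)   (ε cancels).
T⁴ = 727/(1·5.67×10⁻⁸) = 1.282×10¹⁰ K⁴.
T = (1.282×10¹⁰)^(1/4).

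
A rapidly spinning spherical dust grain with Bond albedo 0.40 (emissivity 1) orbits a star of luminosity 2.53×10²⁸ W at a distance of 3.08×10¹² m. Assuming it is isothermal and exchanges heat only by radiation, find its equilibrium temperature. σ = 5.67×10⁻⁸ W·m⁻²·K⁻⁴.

First find the stellar flux at distance d: S = L/(4πd²) = 2.53×10²⁸/(4π·(3.08×10¹²)²) = 212.2 W/m².
For an isothermal sphere, absorbed (1−a)S·πr² = emitted σ·4πr²·T⁴, so T⁴ = (1−a)S/(4σ).
T⁴ = 0.600·212.2/(4·5.67×10⁻⁸) = 5.615×10⁸ K⁴.

T ≈ 154 K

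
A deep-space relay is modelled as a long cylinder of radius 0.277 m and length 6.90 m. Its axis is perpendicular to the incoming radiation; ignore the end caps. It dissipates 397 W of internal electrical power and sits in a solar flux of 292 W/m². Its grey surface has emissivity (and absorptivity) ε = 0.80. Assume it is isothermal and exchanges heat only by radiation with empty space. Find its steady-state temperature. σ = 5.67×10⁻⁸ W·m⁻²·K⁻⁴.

T ≈ 221 K

At steady state, absorbed solar power + internal power = radiated power.
Absorbed: α·S·A_cross = 0.80·292·3.823 = 893.0 W (cross-section 2rL).
Total input = 893.0 + 397 = 1290 W.
Radiated: εσ·A_surf·T⁴ with A_surf = 2πrL = 12.01 m².
T⁴ = 1290/(0.80·5.67×10⁻⁸·12.01) = 2.368×10⁹ K⁴.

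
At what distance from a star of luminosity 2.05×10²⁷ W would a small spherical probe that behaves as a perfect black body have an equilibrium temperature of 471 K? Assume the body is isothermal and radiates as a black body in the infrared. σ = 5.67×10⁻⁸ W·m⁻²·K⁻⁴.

For an isothermal black-emitting sphere, (1−a)S·πr² = σ·4πr²·T⁴ ⇒ S = 4σT⁴/(1−a).
S = 4·5.67×10⁻⁸·(471)⁴/1.00 = 11160 W/m².
Flux falls as S = L/(4πd²), so d = √(L/(4πS)) = √(2.05×10²⁷/(4π·11160)).

d ≈ 1.21×10¹¹ m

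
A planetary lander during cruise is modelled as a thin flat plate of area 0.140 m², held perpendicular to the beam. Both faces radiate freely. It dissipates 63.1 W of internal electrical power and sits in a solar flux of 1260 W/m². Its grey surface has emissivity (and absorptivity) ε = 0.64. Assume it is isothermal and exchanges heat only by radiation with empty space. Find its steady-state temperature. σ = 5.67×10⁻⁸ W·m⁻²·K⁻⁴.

At steady state, absorbed solar power + internal power = radiated power.
Absorbed: α·S·A_cross = 0.64·1260·0.1400 = 112.9 W (cross-section A).
Total input = 112.9 + 63.1 = 176.0 W.
Radiated: εσ·A_surf·T⁴ with A_surf = 2A = 0.2800 m².
T⁴ = 176.0/(0.64·5.67×10⁻⁸·0.2800) = 1.732×10¹⁰ K⁴.

T ≈ 363 K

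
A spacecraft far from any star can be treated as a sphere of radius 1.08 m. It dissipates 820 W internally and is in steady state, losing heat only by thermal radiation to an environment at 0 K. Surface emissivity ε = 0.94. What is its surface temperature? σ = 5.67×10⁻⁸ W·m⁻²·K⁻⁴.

T ≈ 180 K

Steady state: internal power = radiated power, P = εσA T⁴.
Radiating area A = 4πr² = 14.66 m².
T⁴ = P/(εσA) = 820/(0.94·5.67×10⁻⁸·14.66) = 1.050×10⁹ K⁴.
T = (1.050×10⁹)^(1/4).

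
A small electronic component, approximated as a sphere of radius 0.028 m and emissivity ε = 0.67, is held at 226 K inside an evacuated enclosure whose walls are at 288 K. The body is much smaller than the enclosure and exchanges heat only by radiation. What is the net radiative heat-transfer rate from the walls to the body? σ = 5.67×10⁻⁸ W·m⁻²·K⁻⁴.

P_net ≈ 1.60 W

For a small grey body in a large enclosure: P_net = εσA(T_body⁴ − T_wall⁴).
A = 4πr² = 0.009852 m²; T_body⁴ − T_wall⁴ = 2.609×10⁹ − 6.880×10⁹ = -4.271×10⁹ K⁴.
|P_net| = 0.67·5.67×10⁻⁸·0.009852·4.271×10⁹.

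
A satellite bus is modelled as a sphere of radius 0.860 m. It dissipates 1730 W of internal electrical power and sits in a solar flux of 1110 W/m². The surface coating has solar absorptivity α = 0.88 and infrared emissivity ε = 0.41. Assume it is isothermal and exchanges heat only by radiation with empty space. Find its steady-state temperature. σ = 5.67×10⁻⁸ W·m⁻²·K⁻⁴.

T ≈ 369 K

At steady state, absorbed solar power + internal power = radiated power.
Absorbed: α·S·A_cross = 0.88·1110·2.324 = 2270 W (cross-section πr²).
Total input = 2270 + 1730 = 4000 W.
Radiated: εσ·A_surf·T⁴ with A_surf = 4πr² = 9.294 m².
T⁴ = 4000/(0.41·5.67×10⁻⁸·9.294) = 1.851×10¹⁰ K⁴.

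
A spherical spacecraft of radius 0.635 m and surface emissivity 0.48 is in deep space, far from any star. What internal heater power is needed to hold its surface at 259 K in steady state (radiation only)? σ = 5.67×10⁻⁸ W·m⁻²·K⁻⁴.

P ≈ 621 W

P = εσ·4πr²·T⁴.
4πr² = 5.067 m²; T⁴ = 4.500×10⁹ K⁴.
P = 0.48·5.67×10⁻⁸·5.067·4.500×10⁹.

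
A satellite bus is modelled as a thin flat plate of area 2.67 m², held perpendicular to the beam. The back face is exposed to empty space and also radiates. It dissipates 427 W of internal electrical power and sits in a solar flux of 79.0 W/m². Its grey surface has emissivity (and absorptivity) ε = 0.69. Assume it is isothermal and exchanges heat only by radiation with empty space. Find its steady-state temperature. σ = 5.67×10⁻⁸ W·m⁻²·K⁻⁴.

T ≈ 229 K

At steady state, absorbed solar power + internal power = radiated power.
Absorbed: α·S·A_cross = 0.69·79.0·2.670 = 145.5 W (cross-section A).
Total input = 145.5 + 427 = 572.5 W.
Radiated: εσ·A_surf·T⁴ with A_surf = 2A = 5.340 m².
T⁴ = 572.5/(0.69·5.67×10⁻⁸·5.340) = 2.741×10⁹ K⁴.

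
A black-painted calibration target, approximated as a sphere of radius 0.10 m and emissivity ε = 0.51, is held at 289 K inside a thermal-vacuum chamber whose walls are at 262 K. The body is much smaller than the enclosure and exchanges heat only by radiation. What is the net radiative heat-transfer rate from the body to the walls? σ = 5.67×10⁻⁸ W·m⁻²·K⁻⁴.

P_net ≈ 8.23 W

For a small grey body in a large enclosure: P_net = εσA(T_body⁴ − T_wall⁴).
A = 4πr² = 0.1257 m²; T_body⁴ − T_wall⁴ = 6.976×10⁹ − 4.712×10⁹ = 2.264×10⁹ K⁴.
|P_net| = 0.51·5.67×10⁻⁸·0.1257·2.264×10⁹.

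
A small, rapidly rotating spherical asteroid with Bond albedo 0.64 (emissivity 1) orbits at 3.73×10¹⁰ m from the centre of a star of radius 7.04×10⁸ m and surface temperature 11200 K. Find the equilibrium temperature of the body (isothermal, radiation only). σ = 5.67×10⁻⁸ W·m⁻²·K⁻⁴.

The star's surface emits σT_*⁴; at distance d the flux is S = σT_*⁴(R_*/d)².
S = 5.67×10⁻⁸·(11200)⁴·(7.04×10⁸/3.73×10¹⁰)² = 3.178×10⁵ W/m².
For an isothermal sphere T⁴ = (1−a)S/(4σ) = 5.045×10¹¹ K⁴.

T ≈ 843 K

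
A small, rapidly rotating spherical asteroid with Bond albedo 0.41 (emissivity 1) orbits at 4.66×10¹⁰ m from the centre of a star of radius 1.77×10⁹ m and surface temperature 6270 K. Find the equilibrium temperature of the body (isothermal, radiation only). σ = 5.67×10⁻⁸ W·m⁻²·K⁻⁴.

The star's surface emits σT_*⁴; at distance d the flux is S = σT_*⁴(R_*/d)².
S = 5.67×10⁻⁸·(6270)⁴·(1.77×10⁹/4.66×10¹⁰)² = 1.264×10⁵ W/m².
For an isothermal sphere T⁴ = (1−a)S/(4σ) = 3.289×10¹¹ K⁴.

T ≈ 757 K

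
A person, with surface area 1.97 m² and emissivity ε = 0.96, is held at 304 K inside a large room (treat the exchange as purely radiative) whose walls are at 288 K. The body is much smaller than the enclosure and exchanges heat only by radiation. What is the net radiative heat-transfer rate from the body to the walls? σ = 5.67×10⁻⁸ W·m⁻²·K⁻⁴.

For a small grey body in a large enclosure: P_net = εσA(T_body⁴ − T_wall⁴).
A = 1.97 m²; T_body⁴ − T_wall⁴ = 8.541×10⁹ − 6.880×10⁹ = 1.661×10⁹ K⁴.
|P_net| = 0.96·5.67×10⁻⁸·1.970·1.661×10⁹.

P_net ≈ 178 W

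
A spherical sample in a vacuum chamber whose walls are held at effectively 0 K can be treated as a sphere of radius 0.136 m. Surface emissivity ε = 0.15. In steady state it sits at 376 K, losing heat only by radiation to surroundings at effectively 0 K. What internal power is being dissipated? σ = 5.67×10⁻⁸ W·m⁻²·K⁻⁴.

Steady state: P = εσA T⁴.
A = 4πr² = 0.2324 m²; T⁴ = (376)⁴ = 1.999×10¹⁰ K⁴.
P = 0.15 × 5.67×10⁻⁸ × 0.2324 × 1.999×10¹⁰.

P ≈ 39.5 W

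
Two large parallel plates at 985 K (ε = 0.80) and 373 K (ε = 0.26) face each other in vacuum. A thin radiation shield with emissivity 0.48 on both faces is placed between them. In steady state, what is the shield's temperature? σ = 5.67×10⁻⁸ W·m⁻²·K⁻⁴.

T_s ≈ 896 K

In steady state the net flux on the hot side equals that on the cold side.
σ(T₁⁴−T_s⁴)/D₁ = σ(T_s⁴−T₂⁴)/D₂, with D₁ = 1/ε₁+1/ε_s−1 = 2.333, D₂ = 1/ε_s+1/ε₂−1 = 4.929.
Solve for T_s⁴: T_s⁴ = (D₂·T₁⁴ + D₁·T₂⁴)/(D₁+D₂) = 6.451×10¹¹ K⁴.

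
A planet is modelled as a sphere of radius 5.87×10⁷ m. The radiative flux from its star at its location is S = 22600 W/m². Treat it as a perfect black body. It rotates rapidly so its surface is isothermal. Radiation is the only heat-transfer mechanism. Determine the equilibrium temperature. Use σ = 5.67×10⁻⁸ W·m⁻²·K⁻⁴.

T ≈ 562 K

At equilibrium, absorbed power = emitted power.
Absorbing cross-section = πr² = 1.082×10¹⁶ m²; emitting surface = 4πr² = 4.330×10¹⁶ m² (ratio 4).
S·A_cross = εσ·A_surf·T⁴  ⇒  T⁴ = S/(4σ).
T⁴ = 1.00·22600/(4·5.67×10⁻⁸) = 9.965×10¹⁰ K⁴.
T = (9.965×10¹⁰)^(1/4).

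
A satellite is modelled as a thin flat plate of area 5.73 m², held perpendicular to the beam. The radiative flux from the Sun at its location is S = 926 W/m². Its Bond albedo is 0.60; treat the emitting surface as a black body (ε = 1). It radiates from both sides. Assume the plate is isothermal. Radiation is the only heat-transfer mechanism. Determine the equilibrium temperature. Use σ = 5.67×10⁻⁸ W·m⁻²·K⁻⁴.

T ≈ 239 K

At equilibrium, absorbed power = emitted power.
Absorbing cross-section = A = 5.730 m²; emitting surface = 2A = 11.46 m² (ratio 2).
(1−a)S·A_cross = εσ·A_surf·T⁴  ⇒  T⁴ = (1−a)S/(2σ).
T⁴ = 0.400·926/(2·5.67×10⁻⁸) = 3.266×10⁹ K⁴.
T = (3.266×10⁹)^(1/4).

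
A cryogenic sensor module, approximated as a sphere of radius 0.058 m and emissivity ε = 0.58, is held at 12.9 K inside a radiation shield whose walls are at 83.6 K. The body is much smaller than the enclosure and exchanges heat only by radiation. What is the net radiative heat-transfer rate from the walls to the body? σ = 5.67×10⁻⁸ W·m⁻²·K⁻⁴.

P_net ≈ 0.0679 W

For a small grey body in a large enclosure: P_net = εσA(T_body⁴ − T_wall⁴).
A = 4πr² = 0.04227 m²; T_body⁴ − T_wall⁴ = 27690 − 4.885×10⁷ = -4.882×10⁷ K⁴.
|P_net| = 0.58·5.67×10⁻⁸·0.04227·4.882×10⁷.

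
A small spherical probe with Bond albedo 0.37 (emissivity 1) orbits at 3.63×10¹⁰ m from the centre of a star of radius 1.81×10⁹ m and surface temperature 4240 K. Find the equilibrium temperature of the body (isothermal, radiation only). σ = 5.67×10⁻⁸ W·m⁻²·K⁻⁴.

The star's surface emits σT_*⁴; at distance d the flux is S = σT_*⁴(R_*/d)².
S = 5.67×10⁻⁸·(4240)⁴·(1.81×10⁹/3.63×10¹⁰)² = 45560 W/m².
For an isothermal sphere T⁴ = (1−a)S/(4σ) = 1.266×10¹¹ K⁴.

T ≈ 596 K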